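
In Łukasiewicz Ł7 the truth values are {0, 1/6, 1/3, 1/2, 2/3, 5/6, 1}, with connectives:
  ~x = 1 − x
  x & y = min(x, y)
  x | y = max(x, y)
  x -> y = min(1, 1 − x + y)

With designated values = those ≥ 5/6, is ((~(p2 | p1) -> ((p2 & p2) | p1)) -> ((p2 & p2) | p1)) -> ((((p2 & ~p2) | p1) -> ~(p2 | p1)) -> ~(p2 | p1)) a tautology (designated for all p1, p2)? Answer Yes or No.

Counterexample: take p1 = 0, p2 = 2/3.
p2 | p1 = 2/3 | 0 = 2/3
~(p2 | p1) = ~2/3 = 1/3
p2 & p2 = 2/3 & 2/3 = 2/3
(p2 & p2) | p1 = 2/3 | 0 = 2/3
~(p2 | p1) -> ((p2 & p2) | p1) = 1/3 -> 2/3 = 1
p2 & p2 = 2/3 & 2/3 = 2/3
(p2 & p2) | p1 = 2/3 | 0 = 2/3
(~(p2 | p1) -> ((p2 & p2) | p1)) -> ((p2 & p2) | p1) = 1 -> 2/3 = 2/3
~p2 = ~2/3 = 1/3
p2 & ~p2 = 2/3 & 1/3 = 1/3
(p2 & ~p2) | p1 = 1/3 | 0 = 1/3
p2 | p1 = 2/3 | 0 = 2/3
~(p2 | p1) = ~2/3 = 1/3
((p2 & ~p2) | p1) -> ~(p2 | p1) = 1/3 -> 1/3 = 1
p2 | p1 = 2/3 | 0 = 2/3
~(p2 | p1) = ~2/3 = 1/3
(((p2 & ~p2) | p1) -> ~(p2 | p1)) -> ~(p2 | p1) = 1 -> 1/3 = 1/3
((~(p2 | p1) -> ((p2 & p2) | p1)) -> ((p2 & p2) | p1)) -> ((((p2 & ~p2) | p1) -> ~(p2 | p1)) -> ~(p2 | p1)) = 2/3 -> 1/3 = 2/3
This gives 2/3, which is below 5/6.

No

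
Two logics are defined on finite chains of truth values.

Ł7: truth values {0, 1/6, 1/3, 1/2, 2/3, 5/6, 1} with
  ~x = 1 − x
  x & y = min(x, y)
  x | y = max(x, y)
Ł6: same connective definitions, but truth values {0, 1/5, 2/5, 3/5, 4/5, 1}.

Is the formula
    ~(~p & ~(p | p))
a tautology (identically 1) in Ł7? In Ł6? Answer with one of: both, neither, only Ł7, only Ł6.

In Ł7: at p = 0 the value is 0 — not a tautology.
In Ł6: at p = 0 the value is 0 — not a tautology.

neither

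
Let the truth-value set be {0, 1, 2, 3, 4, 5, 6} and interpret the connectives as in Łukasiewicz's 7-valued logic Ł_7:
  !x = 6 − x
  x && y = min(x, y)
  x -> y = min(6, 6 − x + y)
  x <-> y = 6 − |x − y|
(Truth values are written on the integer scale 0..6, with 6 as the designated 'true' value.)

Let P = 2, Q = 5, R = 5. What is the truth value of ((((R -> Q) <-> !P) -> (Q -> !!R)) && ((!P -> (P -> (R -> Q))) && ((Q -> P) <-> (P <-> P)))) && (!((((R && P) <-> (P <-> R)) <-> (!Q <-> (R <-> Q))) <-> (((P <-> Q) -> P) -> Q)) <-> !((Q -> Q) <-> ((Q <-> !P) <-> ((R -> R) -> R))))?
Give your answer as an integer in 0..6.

2

R -> Q = 5 -> 5 = 6
!P = !2 = 4
(R -> Q) <-> !P = 6 <-> 4 = 4
!R = !5 = 1
!!R = !1 = 5
Q -> !!R = 5 -> 5 = 6
((R -> Q) <-> !P) -> (Q -> !!R) = 4 -> 6 = 6
!P = !2 = 4
R -> Q = 5 -> 5 = 6
P -> (R -> Q) = 2 -> 6 = 6
!P -> (P -> (R -> Q)) = 4 -> 6 = 6
Q -> P = 5 -> 2 = 3
P <-> P = 2 <-> 2 = 6
(Q -> P) <-> (P <-> P) = 3 <-> 6 = 3
(!P -> (P -> (R -> Q))) && ((Q -> P) <-> (P <-> P)) = 6 && 3 = 3
(((R -> Q) <-> !P) -> (Q -> !!R)) && ((!P -> (P -> (R -> Q))) && ((Q -> P) <-> (P <-> P))) = 6 && 3 = 3
R && P = 5 && 2 = 2
P <-> R = 2 <-> 5 = 3
(R && P) <-> (P <-> R) = 2 <-> 3 = 5
!Q = !5 = 1
R <-> Q = 5 <-> 5 = 6
!Q <-> (R <-> Q) = 1 <-> 6 = 1
((R && P) <-> (P <-> R)) <-> (!Q <-> (R <-> Q)) = 5 <-> 1 = 2
P <-> Q = 2 <-> 5 = 3
(P <-> Q) -> P = 3 -> 2 = 5
((P <-> Q) -> P) -> Q = 5 -> 5 = 6
(((R && P) <-> (P <-> R)) <-> (!Q <-> (R <-> Q))) <-> (((P <-> Q) -> P) -> Q) = 2 <-> 6 = 2
!((((R && P) <-> (P <-> R)) <-> (!Q <-> (R <-> Q))) <-> (((P <-> Q) -> P) -> Q)) = !2 = 4
Q -> Q = 5 -> 5 = 6
!P = !2 = 4
Q <-> !P = 5 <-> 4 = 5
R -> R = 5 -> 5 = 6
(R -> R) -> R = 6 -> 5 = 5
(Q <-> !P) <-> ((R -> R) -> R) = 5 <-> 5 = 6
(Q -> Q) <-> ((Q <-> !P) <-> ((R -> R) -> R)) = 6 <-> 6 = 6
!((Q -> Q) <-> ((Q <-> !P) <-> ((R -> R) -> R))) = !6 = 0
!((((R && P) <-> (P <-> R)) <-> (!Q <-> (R <-> Q))) <-> (((P <-> Q) -> P) -> Q)) <-> !((Q -> Q) <-> ((Q <-> !P) <-> ((R -> R) -> R))) = 4 <-> 0 = 2
((((R -> Q) <-> !P) -> (Q -> !!R)) && ((!P -> (P -> (R -> Q))) && ((Q -> P) <-> (P <-> P)))) && (!((((R && P) <-> (P <-> R)) <-> (!Q <-> (R <-> Q))) <-> (((P <-> Q) -> P) -> Q)) <-> !((Q -> Q) <-> ((Q <-> !P) <-> ((R -> R) -> R)))) = 3 && 2 = 2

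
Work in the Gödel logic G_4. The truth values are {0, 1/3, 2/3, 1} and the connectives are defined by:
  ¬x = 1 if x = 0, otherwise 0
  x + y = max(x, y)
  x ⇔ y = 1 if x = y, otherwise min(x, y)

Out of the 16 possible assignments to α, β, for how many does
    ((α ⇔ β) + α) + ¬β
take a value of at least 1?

α = 0, β = 0 ↦ 1  ≥
α = 0, β = 1/3 ↦ 0  <
α = 0, β = 2/3 ↦ 0  <
α = 0, β = 1 ↦ 0  <
α = 1/3, β = 0 ↦ 1  ≥
α = 1/3, β = 1/3 ↦ 1  ≥
α = 1/3, β = 2/3 ↦ 1/3  <
α = 1/3, β = 1 ↦ 1/3  <
α = 2/3, β = 0 ↦ 1  ≥
α = 2/3, β = 1/3 ↦ 2/3  <
α = 2/3, β = 2/3 ↦ 1  ≥
α = 2/3, β = 1 ↦ 2/3  <
α = 1, β = 0 ↦ 1  ≥
α = 1, β = 1/3 ↦ 1  ≥
α = 1, β = 2/3 ↦ 1  ≥
α = 1, β = 1 ↦ 1  ≥
So 9 of the 16 assignments meet the threshold.

9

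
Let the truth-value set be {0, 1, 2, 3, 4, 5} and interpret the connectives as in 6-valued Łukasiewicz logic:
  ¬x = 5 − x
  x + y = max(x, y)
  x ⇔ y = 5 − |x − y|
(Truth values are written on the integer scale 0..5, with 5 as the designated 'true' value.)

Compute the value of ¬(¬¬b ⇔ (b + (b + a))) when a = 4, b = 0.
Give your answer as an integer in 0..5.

¬b = ¬0 = 5
¬¬b = ¬5 = 0
b + a = 0 + 4 = 4
b + (b + a) = 0 + 4 = 4
¬¬b ⇔ (b + (b + a)) = 0 ⇔ 4 = 1
¬(¬¬b ⇔ (b + (b + a))) = ¬1 = 4

4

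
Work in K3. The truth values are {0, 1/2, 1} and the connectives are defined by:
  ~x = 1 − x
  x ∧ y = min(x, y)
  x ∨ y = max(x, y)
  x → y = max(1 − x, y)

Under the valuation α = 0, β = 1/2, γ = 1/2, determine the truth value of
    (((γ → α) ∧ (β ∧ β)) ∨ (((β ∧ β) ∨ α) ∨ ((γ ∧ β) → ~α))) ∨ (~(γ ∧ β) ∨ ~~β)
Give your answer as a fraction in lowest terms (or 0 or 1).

1

γ → α = 1/2 → 0 = 1/2
β ∧ β = 1/2 ∧ 1/2 = 1/2
(γ → α) ∧ (β ∧ β) = 1/2 ∧ 1/2 = 1/2
β ∧ β = 1/2 ∧ 1/2 = 1/2
(β ∧ β) ∨ α = 1/2 ∨ 0 = 1/2
γ ∧ β = 1/2 ∧ 1/2 = 1/2
~α = ~0 = 1
(γ ∧ β) → ~α = 1/2 → 1 = 1
((β ∧ β) ∨ α) ∨ ((γ ∧ β) → ~α) = 1/2 ∨ 1 = 1
((γ → α) ∧ (β ∧ β)) ∨ (((β ∧ β) ∨ α) ∨ ((γ ∧ β) → ~α)) = 1/2 ∨ 1 = 1
γ ∧ β = 1/2 ∧ 1/2 = 1/2
~(γ ∧ β) = ~1/2 = 1/2
~β = ~1/2 = 1/2
~~β = ~1/2 = 1/2
~(γ ∧ β) ∨ ~~β = 1/2 ∨ 1/2 = 1/2
(((γ → α) ∧ (β ∧ β)) ∨ (((β ∧ β) ∨ α) ∨ ((γ ∧ β) → ~α))) ∨ (~(γ ∧ β) ∨ ~~β) = 1 ∨ 1/2 = 1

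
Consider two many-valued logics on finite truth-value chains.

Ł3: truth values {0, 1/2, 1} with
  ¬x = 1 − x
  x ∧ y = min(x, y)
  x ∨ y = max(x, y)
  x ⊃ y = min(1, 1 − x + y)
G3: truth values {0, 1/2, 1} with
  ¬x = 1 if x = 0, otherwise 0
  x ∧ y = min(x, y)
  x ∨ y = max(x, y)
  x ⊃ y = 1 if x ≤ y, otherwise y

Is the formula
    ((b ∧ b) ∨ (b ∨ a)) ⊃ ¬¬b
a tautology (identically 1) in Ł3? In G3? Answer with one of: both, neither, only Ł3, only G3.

In Ł3: at a = 1/2, b = 0 the value is 1/2 — not a tautology.
In G3: at a = 1/2, b = 0 the value is 0 — not a tautology.

neither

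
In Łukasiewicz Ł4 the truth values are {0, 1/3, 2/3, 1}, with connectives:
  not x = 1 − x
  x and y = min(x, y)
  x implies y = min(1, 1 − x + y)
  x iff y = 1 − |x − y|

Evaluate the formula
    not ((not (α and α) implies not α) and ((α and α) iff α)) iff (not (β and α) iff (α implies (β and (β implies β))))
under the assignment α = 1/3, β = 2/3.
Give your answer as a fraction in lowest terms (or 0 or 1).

α and α = 1/3 and 1/3 = 1/3
not (α and α) = not 1/3 = 2/3
not α = not 1/3 = 2/3
not (α and α) implies not α = 2/3 implies 2/3 = 1
α and α = 1/3 and 1/3 = 1/3
(α and α) iff α = 1/3 iff 1/3 = 1
(not (α and α) implies not α) and ((α and α) iff α) = 1 and 1 = 1
not ((not (α and α) implies not α) and ((α and α) iff α)) = not 1 = 0
β and α = 2/3 and 1/3 = 1/3
not (β and α) = not 1/3 = 2/3
β implies β = 2/3 implies 2/3 = 1
β and (β implies β) = 2/3 and 1 = 2/3
α implies (β and (β implies β)) = 1/3 implies 2/3 = 1
not (β and α) iff (α implies (β and (β implies β))) = 2/3 iff 1 = 2/3
not ((not (α and α) implies not α) and ((α and α) iff α)) iff (not (β and α) iff (α implies (β and (β implies β)))) = 0 iff 2/3 = 1/3

1/3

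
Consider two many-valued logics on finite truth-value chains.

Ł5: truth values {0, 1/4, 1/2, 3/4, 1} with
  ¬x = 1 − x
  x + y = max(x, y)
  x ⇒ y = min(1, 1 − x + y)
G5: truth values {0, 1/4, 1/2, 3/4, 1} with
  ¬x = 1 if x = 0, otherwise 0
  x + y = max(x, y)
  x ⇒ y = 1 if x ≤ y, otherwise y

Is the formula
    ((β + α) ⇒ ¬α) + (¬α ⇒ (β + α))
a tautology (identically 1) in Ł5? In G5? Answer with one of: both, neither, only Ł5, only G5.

both

In Ł5: every assignment gives 1 — tautology.
In G5: every assignment gives 1 — tautology.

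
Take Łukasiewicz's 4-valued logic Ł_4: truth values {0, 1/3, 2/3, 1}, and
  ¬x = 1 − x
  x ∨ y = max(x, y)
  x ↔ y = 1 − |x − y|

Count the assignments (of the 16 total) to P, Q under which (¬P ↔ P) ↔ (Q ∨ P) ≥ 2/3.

10

P = 0, Q = 0 ↦ 1  ≥
P = 0, Q = 1/3 ↦ 2/3  ≥
P = 0, Q = 2/3 ↦ 1/3  <
P = 0, Q = 1 ↦ 0  <
P = 1/3, Q = 0 ↦ 2/3  ≥
P = 1/3, Q = 1/3 ↦ 2/3  ≥
P = 1/3, Q = 2/3 ↦ 1  ≥
P = 1/3, Q = 1 ↦ 2/3  ≥
P = 2/3, Q = 0 ↦ 1  ≥
P = 2/3, Q = 1/3 ↦ 1  ≥
P = 2/3, Q = 2/3 ↦ 1  ≥
P = 2/3, Q = 1 ↦ 2/3  ≥
P = 1, Q = 0 ↦ 0  <
P = 1, Q = 1/3 ↦ 0  <
P = 1, Q = 2/3 ↦ 0  <
P = 1, Q = 1 ↦ 0  <
So 10 of the 16 assignments meet the threshold.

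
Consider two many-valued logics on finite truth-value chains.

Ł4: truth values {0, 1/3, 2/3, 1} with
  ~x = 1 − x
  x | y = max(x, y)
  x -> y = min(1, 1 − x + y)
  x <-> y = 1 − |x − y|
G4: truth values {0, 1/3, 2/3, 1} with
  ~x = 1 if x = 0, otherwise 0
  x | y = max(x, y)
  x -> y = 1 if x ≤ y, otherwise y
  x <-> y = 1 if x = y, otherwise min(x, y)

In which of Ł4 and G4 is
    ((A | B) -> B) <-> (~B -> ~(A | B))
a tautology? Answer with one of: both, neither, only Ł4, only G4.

In Ł4: every assignment gives 1 — tautology.
In G4: at A = 2/3, B = 1/3 the value is 1/3 — not a tautology.

only Ł4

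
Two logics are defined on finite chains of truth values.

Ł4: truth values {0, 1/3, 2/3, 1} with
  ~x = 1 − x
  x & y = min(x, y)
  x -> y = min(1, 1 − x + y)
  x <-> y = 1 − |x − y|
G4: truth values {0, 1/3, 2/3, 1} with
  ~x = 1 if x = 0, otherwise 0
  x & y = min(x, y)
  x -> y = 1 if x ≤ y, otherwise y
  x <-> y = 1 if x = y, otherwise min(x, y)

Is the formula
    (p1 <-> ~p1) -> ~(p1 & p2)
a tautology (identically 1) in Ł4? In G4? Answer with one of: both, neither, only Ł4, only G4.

only G4

In Ł4: at p1 = 2/3, p2 = 2/3 the value is 2/3 — not a tautology.
In G4: every assignment gives 1 — tautology.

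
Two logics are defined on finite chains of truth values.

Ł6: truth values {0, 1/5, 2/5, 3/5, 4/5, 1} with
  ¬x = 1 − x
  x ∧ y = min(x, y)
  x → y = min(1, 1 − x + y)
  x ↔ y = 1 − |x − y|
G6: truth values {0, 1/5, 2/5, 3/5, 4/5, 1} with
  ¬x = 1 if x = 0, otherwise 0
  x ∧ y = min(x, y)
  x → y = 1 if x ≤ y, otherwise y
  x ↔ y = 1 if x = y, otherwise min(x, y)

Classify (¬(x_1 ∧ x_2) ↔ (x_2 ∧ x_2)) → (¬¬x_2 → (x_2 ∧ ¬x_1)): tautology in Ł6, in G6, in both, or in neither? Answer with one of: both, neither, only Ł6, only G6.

In Ł6: at x_1 = 4/5, x_2 = 3/5 the value is 4/5 — not a tautology.
In G6: every assignment gives 1 — tautology.

only G6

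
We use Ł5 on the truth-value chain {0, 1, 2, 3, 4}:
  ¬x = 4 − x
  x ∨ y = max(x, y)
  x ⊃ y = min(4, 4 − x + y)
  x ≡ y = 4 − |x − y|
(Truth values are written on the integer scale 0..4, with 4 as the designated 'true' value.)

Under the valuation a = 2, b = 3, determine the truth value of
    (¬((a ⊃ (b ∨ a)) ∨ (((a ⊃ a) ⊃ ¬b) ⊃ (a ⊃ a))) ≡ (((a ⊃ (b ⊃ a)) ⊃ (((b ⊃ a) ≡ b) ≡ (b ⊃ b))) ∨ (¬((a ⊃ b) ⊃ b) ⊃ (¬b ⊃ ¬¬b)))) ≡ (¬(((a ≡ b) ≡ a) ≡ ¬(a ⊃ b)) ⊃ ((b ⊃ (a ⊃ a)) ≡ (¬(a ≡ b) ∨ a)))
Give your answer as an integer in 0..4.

1

b ∨ a = 3 ∨ 2 = 3
a ⊃ (b ∨ a) = 2 ⊃ 3 = 4
a ⊃ a = 2 ⊃ 2 = 4
¬b = ¬3 = 1
(a ⊃ a) ⊃ ¬b = 4 ⊃ 1 = 1
a ⊃ a = 2 ⊃ 2 = 4
((a ⊃ a) ⊃ ¬b) ⊃ (a ⊃ a) = 1 ⊃ 4 = 4
(a ⊃ (b ∨ a)) ∨ (((a ⊃ a) ⊃ ¬b) ⊃ (a ⊃ a)) = 4 ∨ 4 = 4
¬((a ⊃ (b ∨ a)) ∨ (((a ⊃ a) ⊃ ¬b) ⊃ (a ⊃ a))) = ¬4 = 0
b ⊃ a = 3 ⊃ 2 = 3
a ⊃ (b ⊃ a) = 2 ⊃ 3 = 4
b ⊃ a = 3 ⊃ 2 = 3
(b ⊃ a) ≡ b = 3 ≡ 3 = 4
b ⊃ b = 3 ⊃ 3 = 4
((b ⊃ a) ≡ b) ≡ (b ⊃ b) = 4 ≡ 4 = 4
(a ⊃ (b ⊃ a)) ⊃ (((b ⊃ a) ≡ b) ≡ (b ⊃ b)) = 4 ⊃ 4 = 4
a ⊃ b = 2 ⊃ 3 = 4
(a ⊃ b) ⊃ b = 4 ⊃ 3 = 3
¬((a ⊃ b) ⊃ b) = ¬3 = 1
¬b = ¬3 = 1
¬b = ¬3 = 1
¬¬b = ¬1 = 3
¬b ⊃ ¬¬b = 1 ⊃ 3 = 4
¬((a ⊃ b) ⊃ b) ⊃ (¬b ⊃ ¬¬b) = 1 ⊃ 4 = 4
((a ⊃ (b ⊃ a)) ⊃ (((b ⊃ a) ≡ b) ≡ (b ⊃ b))) ∨ (¬((a ⊃ b) ⊃ b) ⊃ (¬b ⊃ ¬¬b)) = 4 ∨ 4 = 4
¬((a ⊃ (b ∨ a)) ∨ (((a ⊃ a) ⊃ ¬b) ⊃ (a ⊃ a))) ≡ (((a ⊃ (b ⊃ a)) ⊃ (((b ⊃ a) ≡ b) ≡ (b ⊃ b))) ∨ (¬((a ⊃ b) ⊃ b) ⊃ (¬b ⊃ ¬¬b))) = 0 ≡ 4 = 0
a ≡ b = 2 ≡ 3 = 3
(a ≡ b) ≡ a = 3 ≡ 2 = 3
a ⊃ b = 2 ⊃ 3 = 4
¬(a ⊃ b) = ¬4 = 0
((a ≡ b) ≡ a) ≡ ¬(a ⊃ b) = 3 ≡ 0 = 1
¬(((a ≡ b) ≡ a) ≡ ¬(a ⊃ b)) = ¬1 = 3
a ⊃ a = 2 ⊃ 2 = 4
b ⊃ (a ⊃ a) = 3 ⊃ 4 = 4
a ≡ b = 2 ≡ 3 = 3
¬(a ≡ b) = ¬3 = 1
¬(a ≡ b) ∨ a = 1 ∨ 2 = 2
(b ⊃ (a ⊃ a)) ≡ (¬(a ≡ b) ∨ a) = 4 ≡ 2 = 2
¬(((a ≡ b) ≡ a) ≡ ¬(a ⊃ b)) ⊃ ((b ⊃ (a ⊃ a)) ≡ (¬(a ≡ b) ∨ a)) = 3 ⊃ 2 = 3
(¬((a ⊃ (b ∨ a)) ∨ (((a ⊃ a) ⊃ ¬b) ⊃ (a ⊃ a))) ≡ (((a ⊃ (b ⊃ a)) ⊃ (((b ⊃ a) ≡ b) ≡ (b ⊃ b))) ∨ (¬((a ⊃ b) ⊃ b) ⊃ (¬b ⊃ ¬¬b)))) ≡ (¬(((a ≡ b) ≡ a) ≡ ¬(a ⊃ b)) ⊃ ((b ⊃ (a ⊃ a)) ≡ (¬(a ≡ b) ∨ a))) = 0 ≡ 3 = 1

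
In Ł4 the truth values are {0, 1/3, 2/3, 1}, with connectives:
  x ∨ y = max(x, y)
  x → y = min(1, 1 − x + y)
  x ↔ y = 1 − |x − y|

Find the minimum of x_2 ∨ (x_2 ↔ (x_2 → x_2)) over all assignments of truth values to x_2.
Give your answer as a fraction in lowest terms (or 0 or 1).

0

Take x_2 = 0:
x_2 → x_2 = 0 → 0 = 1
x_2 ↔ (x_2 → x_2) = 0 ↔ 1 = 0
x_2 ∨ (x_2 ↔ (x_2 → x_2)) = 0 ∨ 0 = 0
No assignment yields a value below 0, so this is the minimum.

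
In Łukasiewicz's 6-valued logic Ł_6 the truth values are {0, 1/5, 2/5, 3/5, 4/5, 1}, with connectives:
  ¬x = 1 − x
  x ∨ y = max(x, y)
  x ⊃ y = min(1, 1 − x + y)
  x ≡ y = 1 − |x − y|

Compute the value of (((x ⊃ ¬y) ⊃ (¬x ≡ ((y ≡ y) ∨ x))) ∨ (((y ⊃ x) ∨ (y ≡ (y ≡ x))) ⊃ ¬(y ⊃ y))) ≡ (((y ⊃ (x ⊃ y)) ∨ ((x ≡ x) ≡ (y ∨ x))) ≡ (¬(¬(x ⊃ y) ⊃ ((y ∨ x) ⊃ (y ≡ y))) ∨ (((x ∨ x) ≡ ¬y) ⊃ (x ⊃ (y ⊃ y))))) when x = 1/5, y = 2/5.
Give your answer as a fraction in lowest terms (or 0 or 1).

4/5

¬y = ¬2/5 = 3/5
x ⊃ ¬y = 1/5 ⊃ 3/5 = 1
¬x = ¬1/5 = 4/5
y ≡ y = 2/5 ≡ 2/5 = 1
(y ≡ y) ∨ x = 1 ∨ 1/5 = 1
¬x ≡ ((y ≡ y) ∨ x) = 4/5 ≡ 1 = 4/5
(x ⊃ ¬y) ⊃ (¬x ≡ ((y ≡ y) ∨ x)) = 1 ⊃ 4/5 = 4/5
y ⊃ x = 2/5 ⊃ 1/5 = 4/5
y ≡ x = 2/5 ≡ 1/5 = 4/5
y ≡ (y ≡ x) = 2/5 ≡ 4/5 = 3/5
(y ⊃ x) ∨ (y ≡ (y ≡ x)) = 4/5 ∨ 3/5 = 4/5
y ⊃ y = 2/5 ⊃ 2/5 = 1
¬(y ⊃ y) = ¬1 = 0
((y ⊃ x) ∨ (y ≡ (y ≡ x))) ⊃ ¬(y ⊃ y) = 4/5 ⊃ 0 = 1/5
((x ⊃ ¬y) ⊃ (¬x ≡ ((y ≡ y) ∨ x))) ∨ (((y ⊃ x) ∨ (y ≡ (y ≡ x))) ⊃ ¬(y ⊃ y)) = 4/5 ∨ 1/5 = 4/5
x ⊃ y = 1/5 ⊃ 2/5 = 1
y ⊃ (x ⊃ y) = 2/5 ⊃ 1 = 1
x ≡ x = 1/5 ≡ 1/5 = 1
y ∨ x = 2/5 ∨ 1/5 = 2/5
(x ≡ x) ≡ (y ∨ x) = 1 ≡ 2/5 = 2/5
(y ⊃ (x ⊃ y)) ∨ ((x ≡ x) ≡ (y ∨ x)) = 1 ∨ 2/5 = 1
x ⊃ y = 1/5 ⊃ 2/5 = 1
¬(x ⊃ y) = ¬1 = 0
y ∨ x = 2/5 ∨ 1/5 = 2/5
y ≡ y = 2/5 ≡ 2/5 = 1
(y ∨ x) ⊃ (y ≡ y) = 2/5 ⊃ 1 = 1
¬(x ⊃ y) ⊃ ((y ∨ x) ⊃ (y ≡ y)) = 0 ⊃ 1 = 1
¬(¬(x ⊃ y) ⊃ ((y ∨ x) ⊃ (y ≡ y))) = ¬1 = 0
x ∨ x = 1/5 ∨ 1/5 = 1/5
¬y = ¬2/5 = 3/5
(x ∨ x) ≡ ¬y = 1/5 ≡ 3/5 = 3/5
y ⊃ y = 2/5 ⊃ 2/5 = 1
x ⊃ (y ⊃ y) = 1/5 ⊃ 1 = 1
((x ∨ x) ≡ ¬y) ⊃ (x ⊃ (y ⊃ y)) = 3/5 ⊃ 1 = 1
¬(¬(x ⊃ y) ⊃ ((y ∨ x) ⊃ (y ≡ y))) ∨ (((x ∨ x) ≡ ¬y) ⊃ (x ⊃ (y ⊃ y))) = 0 ∨ 1 = 1
((y ⊃ (x ⊃ y)) ∨ ((x ≡ x) ≡ (y ∨ x))) ≡ (¬(¬(x ⊃ y) ⊃ ((y ∨ x) ⊃ (y ≡ y))) ∨ (((x ∨ x) ≡ ¬y) ⊃ (x ⊃ (y ⊃ y)))) = 1 ≡ 1 = 1
(((x ⊃ ¬y) ⊃ (¬x ≡ ((y ≡ y) ∨ x))) ∨ (((y ⊃ x) ∨ (y ≡ (y ≡ x))) ⊃ ¬(y ⊃ y))) ≡ (((y ⊃ (x ⊃ y)) ∨ ((x ≡ x) ≡ (y ∨ x))) ≡ (¬(¬(x ⊃ y) ⊃ ((y ∨ x) ⊃ (y ≡ y))) ∨ (((x ∨ x) ≡ ¬y) ⊃ (x ⊃ (y ⊃ y))))) = 4/5 ≡ 1 = 4/5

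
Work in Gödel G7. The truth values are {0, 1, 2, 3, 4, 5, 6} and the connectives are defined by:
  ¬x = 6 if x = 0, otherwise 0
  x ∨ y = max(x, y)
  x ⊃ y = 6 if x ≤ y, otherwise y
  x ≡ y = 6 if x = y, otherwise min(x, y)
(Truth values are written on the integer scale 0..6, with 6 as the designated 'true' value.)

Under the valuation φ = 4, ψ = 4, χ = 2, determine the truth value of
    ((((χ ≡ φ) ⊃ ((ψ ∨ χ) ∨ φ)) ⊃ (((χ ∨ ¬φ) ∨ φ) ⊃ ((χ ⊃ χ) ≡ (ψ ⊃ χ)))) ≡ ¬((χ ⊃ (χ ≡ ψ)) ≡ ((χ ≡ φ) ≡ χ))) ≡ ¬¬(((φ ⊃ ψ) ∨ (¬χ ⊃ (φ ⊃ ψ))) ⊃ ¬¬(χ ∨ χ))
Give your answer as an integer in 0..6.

0

χ ≡ φ = 2 ≡ 4 = 2
ψ ∨ χ = 4 ∨ 2 = 4
(ψ ∨ χ) ∨ φ = 4 ∨ 4 = 4
(χ ≡ φ) ⊃ ((ψ ∨ χ) ∨ φ) = 2 ⊃ 4 = 6
¬φ = ¬4 = 0
χ ∨ ¬φ = 2 ∨ 0 = 2
(χ ∨ ¬φ) ∨ φ = 2 ∨ 4 = 4
χ ⊃ χ = 2 ⊃ 2 = 6
ψ ⊃ χ = 4 ⊃ 2 = 2
(χ ⊃ χ) ≡ (ψ ⊃ χ) = 6 ≡ 2 = 2
((χ ∨ ¬φ) ∨ φ) ⊃ ((χ ⊃ χ) ≡ (ψ ⊃ χ)) = 4 ⊃ 2 = 2
((χ ≡ φ) ⊃ ((ψ ∨ χ) ∨ φ)) ⊃ (((χ ∨ ¬φ) ∨ φ) ⊃ ((χ ⊃ χ) ≡ (ψ ⊃ χ))) = 6 ⊃ 2 = 2
χ ≡ ψ = 2 ≡ 4 = 2
χ ⊃ (χ ≡ ψ) = 2 ⊃ 2 = 6
χ ≡ φ = 2 ≡ 4 = 2
(χ ≡ φ) ≡ χ = 2 ≡ 2 = 6
(χ ⊃ (χ ≡ ψ)) ≡ ((χ ≡ φ) ≡ χ) = 6 ≡ 6 = 6
¬((χ ⊃ (χ ≡ ψ)) ≡ ((χ ≡ φ) ≡ χ)) = ¬6 = 0
(((χ ≡ φ) ⊃ ((ψ ∨ χ) ∨ φ)) ⊃ (((χ ∨ ¬φ) ∨ φ) ⊃ ((χ ⊃ χ) ≡ (ψ ⊃ χ)))) ≡ ¬((χ ⊃ (χ ≡ ψ)) ≡ ((χ ≡ φ) ≡ χ)) = 2 ≡ 0 = 0
φ ⊃ ψ = 4 ⊃ 4 = 6
¬χ = ¬2 = 0
φ ⊃ ψ = 4 ⊃ 4 = 6
¬χ ⊃ (φ ⊃ ψ) = 0 ⊃ 6 = 6
(φ ⊃ ψ) ∨ (¬χ ⊃ (φ ⊃ ψ)) = 6 ∨ 6 = 6
χ ∨ χ = 2 ∨ 2 = 2
¬(χ ∨ χ) = ¬2 = 0
¬¬(χ ∨ χ) = ¬0 = 6
((φ ⊃ ψ) ∨ (¬χ ⊃ (φ ⊃ ψ))) ⊃ ¬¬(χ ∨ χ) = 6 ⊃ 6 = 6
¬(((φ ⊃ ψ) ∨ (¬χ ⊃ (φ ⊃ ψ))) ⊃ ¬¬(χ ∨ χ)) = ¬6 = 0
¬¬(((φ ⊃ ψ) ∨ (¬χ ⊃ (φ ⊃ ψ))) ⊃ ¬¬(χ ∨ χ)) = ¬0 = 6
((((χ ≡ φ) ⊃ ((ψ ∨ χ) ∨ φ)) ⊃ (((χ ∨ ¬φ) ∨ φ) ⊃ ((χ ⊃ χ) ≡ (ψ ⊃ χ)))) ≡ ¬((χ ⊃ (χ ≡ ψ)) ≡ ((χ ≡ φ) ≡ χ))) ≡ ¬¬(((φ ⊃ ψ) ∨ (¬χ ⊃ (φ ⊃ ψ))) ⊃ ¬¬(χ ∨ χ)) = 0 ≡ 6 = 0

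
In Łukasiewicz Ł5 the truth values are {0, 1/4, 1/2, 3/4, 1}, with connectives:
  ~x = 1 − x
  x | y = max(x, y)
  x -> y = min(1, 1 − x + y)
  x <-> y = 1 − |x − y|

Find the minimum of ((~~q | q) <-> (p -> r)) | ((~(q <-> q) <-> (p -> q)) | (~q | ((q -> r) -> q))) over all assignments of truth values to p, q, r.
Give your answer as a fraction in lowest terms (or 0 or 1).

Take p = 0, q = 1/2, r = 1/2:
~q = ~1/2 = 1/2
~~q = ~1/2 = 1/2
~~q | q = 1/2 | 1/2 = 1/2
p -> r = 0 -> 1/2 = 1
(~~q | q) <-> (p -> r) = 1/2 <-> 1 = 1/2
q <-> q = 1/2 <-> 1/2 = 1
~(q <-> q) = ~1 = 0
p -> q = 0 -> 1/2 = 1
~(q <-> q) <-> (p -> q) = 0 <-> 1 = 0
~q = ~1/2 = 1/2
q -> r = 1/2 -> 1/2 = 1
(q -> r) -> q = 1 -> 1/2 = 1/2
~q | ((q -> r) -> q) = 1/2 | 1/2 = 1/2
(~(q <-> q) <-> (p -> q)) | (~q | ((q -> r) -> q)) = 0 | 1/2 = 1/2
((~~q | q) <-> (p -> r)) | ((~(q <-> q) <-> (p -> q)) | (~q | ((q -> r) -> q))) = 1/2 | 1/2 = 1/2
No assignment yields a value below 1/2, so this is the minimum.

1/2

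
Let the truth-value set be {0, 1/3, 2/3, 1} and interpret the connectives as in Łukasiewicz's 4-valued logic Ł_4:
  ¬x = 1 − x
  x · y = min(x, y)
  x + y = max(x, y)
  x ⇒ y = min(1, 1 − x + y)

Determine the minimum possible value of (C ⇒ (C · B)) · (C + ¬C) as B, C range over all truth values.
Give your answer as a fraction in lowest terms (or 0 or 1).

0

Take B = 0, C = 1:
C · B = 1 · 0 = 0
C ⇒ (C · B) = 1 ⇒ 0 = 0
¬C = ¬1 = 0
C + ¬C = 1 + 0 = 1
(C ⇒ (C · B)) · (C + ¬C) = 0 · 1 = 0
No assignment yields a value below 0, so this is the minimum.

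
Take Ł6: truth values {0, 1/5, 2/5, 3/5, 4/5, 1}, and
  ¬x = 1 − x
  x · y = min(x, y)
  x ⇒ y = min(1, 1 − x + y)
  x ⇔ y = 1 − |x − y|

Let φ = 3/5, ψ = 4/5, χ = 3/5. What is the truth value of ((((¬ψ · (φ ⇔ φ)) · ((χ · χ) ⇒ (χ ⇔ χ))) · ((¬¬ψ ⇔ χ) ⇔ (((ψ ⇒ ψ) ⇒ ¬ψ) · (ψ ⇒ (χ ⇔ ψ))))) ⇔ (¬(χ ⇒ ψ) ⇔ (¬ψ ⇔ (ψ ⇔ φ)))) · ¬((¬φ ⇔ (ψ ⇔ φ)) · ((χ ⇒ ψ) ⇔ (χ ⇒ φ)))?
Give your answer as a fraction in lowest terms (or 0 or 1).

¬ψ = ¬4/5 = 1/5
φ ⇔ φ = 3/5 ⇔ 3/5 = 1
¬ψ · (φ ⇔ φ) = 1/5 · 1 = 1/5
χ · χ = 3/5 · 3/5 = 3/5
χ ⇔ χ = 3/5 ⇔ 3/5 = 1
(χ · χ) ⇒ (χ ⇔ χ) = 3/5 ⇒ 1 = 1
(¬ψ · (φ ⇔ φ)) · ((χ · χ) ⇒ (χ ⇔ χ)) = 1/5 · 1 = 1/5
¬ψ = ¬4/5 = 1/5
¬¬ψ = ¬1/5 = 4/5
¬¬ψ ⇔ χ = 4/5 ⇔ 3/5 = 4/5
ψ ⇒ ψ = 4/5 ⇒ 4/5 = 1
¬ψ = ¬4/5 = 1/5
(ψ ⇒ ψ) ⇒ ¬ψ = 1 ⇒ 1/5 = 1/5
χ ⇔ ψ = 3/5 ⇔ 4/5 = 4/5
ψ ⇒ (χ ⇔ ψ) = 4/5 ⇒ 4/5 = 1
((ψ ⇒ ψ) ⇒ ¬ψ) · (ψ ⇒ (χ ⇔ ψ)) = 1/5 · 1 = 1/5
(¬¬ψ ⇔ χ) ⇔ (((ψ ⇒ ψ) ⇒ ¬ψ) · (ψ ⇒ (χ ⇔ ψ))) = 4/5 ⇔ 1/5 = 2/5
((¬ψ · (φ ⇔ φ)) · ((χ · χ) ⇒ (χ ⇔ χ))) · ((¬¬ψ ⇔ χ) ⇔ (((ψ ⇒ ψ) ⇒ ¬ψ) · (ψ ⇒ (χ ⇔ ψ)))) = 1/5 · 2/5 = 1/5
χ ⇒ ψ = 3/5 ⇒ 4/5 = 1
¬(χ ⇒ ψ) = ¬1 = 0
¬ψ = ¬4/5 = 1/5
ψ ⇔ φ = 4/5 ⇔ 3/5 = 4/5
¬ψ ⇔ (ψ ⇔ φ) = 1/5 ⇔ 4/5 = 2/5
¬(χ ⇒ ψ) ⇔ (¬ψ ⇔ (ψ ⇔ φ)) = 0 ⇔ 2/5 = 3/5
(((¬ψ · (φ ⇔ φ)) · ((χ · χ) ⇒ (χ ⇔ χ))) · ((¬¬ψ ⇔ χ) ⇔ (((ψ ⇒ ψ) ⇒ ¬ψ) · (ψ ⇒ (χ ⇔ ψ))))) ⇔ (¬(χ ⇒ ψ) ⇔ (¬ψ ⇔ (ψ ⇔ φ))) = 1/5 ⇔ 3/5 = 3/5
¬φ = ¬3/5 = 2/5
ψ ⇔ φ = 4/5 ⇔ 3/5 = 4/5
¬φ ⇔ (ψ ⇔ φ) = 2/5 ⇔ 4/5 = 3/5
χ ⇒ ψ = 3/5 ⇒ 4/5 = 1
χ ⇒ φ = 3/5 ⇒ 3/5 = 1
(χ ⇒ ψ) ⇔ (χ ⇒ φ) = 1 ⇔ 1 = 1
(¬φ ⇔ (ψ ⇔ φ)) · ((χ ⇒ ψ) ⇔ (χ ⇒ φ)) = 3/5 · 1 = 3/5
¬((¬φ ⇔ (ψ ⇔ φ)) · ((χ ⇒ ψ) ⇔ (χ ⇒ φ))) = ¬3/5 = 2/5
((((¬ψ · (φ ⇔ φ)) · ((χ · χ) ⇒ (χ ⇔ χ))) · ((¬¬ψ ⇔ χ) ⇔ (((ψ ⇒ ψ) ⇒ ¬ψ) · (ψ ⇒ (χ ⇔ ψ))))) ⇔ (¬(χ ⇒ ψ) ⇔ (¬ψ ⇔ (ψ ⇔ φ)))) · ¬((¬φ ⇔ (ψ ⇔ φ)) · ((χ ⇒ ψ) ⇔ (χ ⇒ φ))) = 3/5 · 2/5 = 2/5

2/5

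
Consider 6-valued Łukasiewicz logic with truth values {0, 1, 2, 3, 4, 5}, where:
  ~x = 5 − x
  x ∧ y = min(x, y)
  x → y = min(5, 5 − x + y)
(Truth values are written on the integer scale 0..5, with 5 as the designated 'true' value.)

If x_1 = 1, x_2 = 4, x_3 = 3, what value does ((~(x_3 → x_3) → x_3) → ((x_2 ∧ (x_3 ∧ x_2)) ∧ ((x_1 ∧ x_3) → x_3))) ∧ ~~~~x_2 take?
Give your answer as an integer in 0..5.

x_3 → x_3 = 3 → 3 = 5
~(x_3 → x_3) = ~5 = 0
~(x_3 → x_3) → x_3 = 0 → 3 = 5
x_3 ∧ x_2 = 3 ∧ 4 = 3
x_2 ∧ (x_3 ∧ x_2) = 4 ∧ 3 = 3
x_1 ∧ x_3 = 1 ∧ 3 = 1
(x_1 ∧ x_3) → x_3 = 1 → 3 = 5
(x_2 ∧ (x_3 ∧ x_2)) ∧ ((x_1 ∧ x_3) → x_3) = 3 ∧ 5 = 3
(~(x_3 → x_3) → x_3) → ((x_2 ∧ (x_3 ∧ x_2)) ∧ ((x_1 ∧ x_3) → x_3)) = 5 → 3 = 3
~x_2 = ~4 = 1
~~x_2 = ~1 = 4
~~~x_2 = ~4 = 1
~~~~x_2 = ~1 = 4
((~(x_3 → x_3) → x_3) → ((x_2 ∧ (x_3 ∧ x_2)) ∧ ((x_1 ∧ x_3) → x_3))) ∧ ~~~~x_2 = 3 ∧ 4 = 3

3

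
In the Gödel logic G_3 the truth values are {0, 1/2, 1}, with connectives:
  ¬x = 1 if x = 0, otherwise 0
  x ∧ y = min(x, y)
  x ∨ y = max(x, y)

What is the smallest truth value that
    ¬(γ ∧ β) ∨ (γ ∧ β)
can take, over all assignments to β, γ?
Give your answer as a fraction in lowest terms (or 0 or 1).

Take β = 1/2, γ = 1/2:
γ ∧ β = 1/2 ∧ 1/2 = 1/2
¬(γ ∧ β) = ¬1/2 = 0
γ ∧ β = 1/2 ∧ 1/2 = 1/2
¬(γ ∧ β) ∨ (γ ∧ β) = 0 ∨ 1/2 = 1/2
No assignment yields a value below 1/2, so this is the minimum.

1/2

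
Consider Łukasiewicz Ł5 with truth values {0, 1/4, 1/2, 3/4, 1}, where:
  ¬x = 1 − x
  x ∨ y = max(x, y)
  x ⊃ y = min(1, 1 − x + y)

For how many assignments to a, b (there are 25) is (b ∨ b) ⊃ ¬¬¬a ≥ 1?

15

value 1: 15 assignments (counts)
value 3/4: 4 assignments
value 1/2: 3 assignments
value 1/4: 2 assignments
value 0: 1 assignment
So 15 of the 25 assignments meet the threshold.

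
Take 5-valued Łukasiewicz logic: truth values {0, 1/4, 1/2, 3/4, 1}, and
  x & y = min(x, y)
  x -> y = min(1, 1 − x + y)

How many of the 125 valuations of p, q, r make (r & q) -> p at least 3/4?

111

value 1: 95 assignments (counts)
value 3/4: 16 assignments (counts)
value 1/2: 9 assignments
value 1/4: 4 assignments
value 0: 1 assignment
So 111 of the 125 assignments meet the threshold.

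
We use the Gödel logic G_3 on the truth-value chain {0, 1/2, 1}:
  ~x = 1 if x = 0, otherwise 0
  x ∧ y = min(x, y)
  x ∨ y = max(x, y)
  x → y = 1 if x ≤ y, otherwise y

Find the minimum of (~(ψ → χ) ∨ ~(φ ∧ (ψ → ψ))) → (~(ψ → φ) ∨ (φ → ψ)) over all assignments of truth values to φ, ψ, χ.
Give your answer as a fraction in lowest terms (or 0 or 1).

1/2

Take φ = 1, ψ = 1/2, χ = 0:
ψ → χ = 1/2 → 0 = 0
~(ψ → χ) = ~0 = 1
ψ → ψ = 1/2 → 1/2 = 1
φ ∧ (ψ → ψ) = 1 ∧ 1 = 1
~(φ ∧ (ψ → ψ)) = ~1 = 0
~(ψ → χ) ∨ ~(φ ∧ (ψ → ψ)) = 1 ∨ 0 = 1
ψ → φ = 1/2 → 1 = 1
~(ψ → φ) = ~1 = 0
φ → ψ = 1 → 1/2 = 1/2
~(ψ → φ) ∨ (φ → ψ) = 0 ∨ 1/2 = 1/2
(~(ψ → χ) ∨ ~(φ ∧ (ψ → ψ))) → (~(ψ → φ) ∨ (φ → ψ)) = 1 → 1/2 = 1/2
No assignment yields a value below 1/2, so this is the minimum.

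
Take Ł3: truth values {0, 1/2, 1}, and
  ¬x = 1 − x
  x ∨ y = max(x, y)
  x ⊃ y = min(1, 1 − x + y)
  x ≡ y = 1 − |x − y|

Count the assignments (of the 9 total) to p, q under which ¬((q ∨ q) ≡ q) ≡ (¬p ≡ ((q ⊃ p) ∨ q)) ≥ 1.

p = 0, q = 0 ↦ 0  <
p = 0, q = 1/2 ↦ 1/2  <
p = 0, q = 1 ↦ 0  <
p = 1/2, q = 0 ↦ 1/2  <
p = 1/2, q = 1/2 ↦ 1/2  <
p = 1/2, q = 1 ↦ 1/2  <
p = 1, q = 0 ↦ 1  ≥
p = 1, q = 1/2 ↦ 1  ≥
p = 1, q = 1 ↦ 1  ≥
So 3 of the 9 assignments meet the threshold.

3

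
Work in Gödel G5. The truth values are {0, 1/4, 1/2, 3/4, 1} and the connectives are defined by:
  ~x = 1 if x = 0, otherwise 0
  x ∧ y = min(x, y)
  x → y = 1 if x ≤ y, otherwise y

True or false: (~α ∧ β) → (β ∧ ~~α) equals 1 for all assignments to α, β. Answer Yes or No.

No

Counterexample: take α = 0, β = 1/4.
~α = ~0 = 1
~α ∧ β = 1 ∧ 1/4 = 1/4
~α = ~0 = 1
~~α = ~1 = 0
β ∧ ~~α = 1/4 ∧ 0 = 0
(~α ∧ β) → (β ∧ ~~α) = 1/4 → 0 = 0
This gives 0 ≠ 1.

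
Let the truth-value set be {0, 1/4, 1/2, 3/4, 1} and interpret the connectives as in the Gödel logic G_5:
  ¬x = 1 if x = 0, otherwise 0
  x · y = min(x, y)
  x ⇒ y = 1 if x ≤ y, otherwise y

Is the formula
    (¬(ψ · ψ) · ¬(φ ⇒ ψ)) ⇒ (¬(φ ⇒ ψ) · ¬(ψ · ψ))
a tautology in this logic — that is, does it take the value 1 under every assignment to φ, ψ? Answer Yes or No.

Yes

At φ = 3/4, ψ = 0, for instance:
ψ · ψ = 0 · 0 = 0
¬(ψ · ψ) = ¬0 = 1
φ ⇒ ψ = 3/4 ⇒ 0 = 0
¬(φ ⇒ ψ) = ¬0 = 1
¬(ψ · ψ) · ¬(φ ⇒ ψ) = 1 · 1 = 1
¬(φ ⇒ ψ) · ¬(ψ · ψ) = 1 · 1 = 1
(¬(ψ · ψ) · ¬(φ ⇒ ψ)) ⇒ (¬(φ ⇒ ψ) · ¬(ψ · ψ)) = 1 ⇒ 1 = 1
and checking the remaining 24 assignments likewise gives ≥ 1 in every case.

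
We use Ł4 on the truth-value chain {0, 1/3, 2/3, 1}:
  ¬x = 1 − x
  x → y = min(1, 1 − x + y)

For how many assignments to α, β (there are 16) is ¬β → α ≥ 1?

10

α = 0, β = 0 ↦ 0  <
α = 0, β = 1/3 ↦ 1/3  <
α = 0, β = 2/3 ↦ 2/3  <
α = 0, β = 1 ↦ 1  ≥
α = 1/3, β = 0 ↦ 1/3  <
α = 1/3, β = 1/3 ↦ 2/3  <
α = 1/3, β = 2/3 ↦ 1  ≥
α = 1/3, β = 1 ↦ 1  ≥
α = 2/3, β = 0 ↦ 2/3  <
α = 2/3, β = 1/3 ↦ 1  ≥
α = 2/3, β = 2/3 ↦ 1  ≥
α = 2/3, β = 1 ↦ 1  ≥
α = 1, β = 0 ↦ 1  ≥
α = 1, β = 1/3 ↦ 1  ≥
α = 1, β = 2/3 ↦ 1  ≥
α = 1, β = 1 ↦ 1  ≥
So 10 of the 16 assignments meet the threshold.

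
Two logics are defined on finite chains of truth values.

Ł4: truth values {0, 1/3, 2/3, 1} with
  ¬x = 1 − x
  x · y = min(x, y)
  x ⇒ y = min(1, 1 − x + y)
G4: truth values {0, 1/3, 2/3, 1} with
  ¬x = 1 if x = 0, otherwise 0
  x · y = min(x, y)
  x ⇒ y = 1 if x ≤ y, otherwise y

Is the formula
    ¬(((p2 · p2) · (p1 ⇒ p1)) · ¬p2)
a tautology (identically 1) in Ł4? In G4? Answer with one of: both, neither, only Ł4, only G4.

only G4

In Ł4: at p1 = 0, p2 = 1/3 the value is 2/3 — not a tautology.
In G4: every assignment gives 1 — tautology.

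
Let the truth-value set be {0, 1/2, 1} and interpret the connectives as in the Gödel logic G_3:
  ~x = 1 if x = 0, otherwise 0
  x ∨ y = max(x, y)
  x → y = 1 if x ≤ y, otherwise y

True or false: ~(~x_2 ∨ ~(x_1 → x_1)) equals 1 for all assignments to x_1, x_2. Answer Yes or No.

No

Counterexample: take x_1 = 0, x_2 = 0.
~x_2 = ~0 = 1
x_1 → x_1 = 0 → 0 = 1
~(x_1 → x_1) = ~1 = 0
~x_2 ∨ ~(x_1 → x_1) = 1 ∨ 0 = 1
~(~x_2 ∨ ~(x_1 → x_1)) = ~1 = 0
This gives 0 ≠ 1.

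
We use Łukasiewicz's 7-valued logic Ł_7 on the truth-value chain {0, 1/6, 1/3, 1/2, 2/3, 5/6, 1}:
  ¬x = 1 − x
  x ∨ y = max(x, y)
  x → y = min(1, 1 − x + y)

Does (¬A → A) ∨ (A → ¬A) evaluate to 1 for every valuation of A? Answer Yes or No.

A = 0 ↦ 1
A = 1/6 ↦ 1
A = 1/3 ↦ 1
A = 1/2 ↦ 1
A = 2/3 ↦ 1
A = 5/6 ↦ 1
A = 1 ↦ 1
Every assignment gives a value ≥ 1.

Yes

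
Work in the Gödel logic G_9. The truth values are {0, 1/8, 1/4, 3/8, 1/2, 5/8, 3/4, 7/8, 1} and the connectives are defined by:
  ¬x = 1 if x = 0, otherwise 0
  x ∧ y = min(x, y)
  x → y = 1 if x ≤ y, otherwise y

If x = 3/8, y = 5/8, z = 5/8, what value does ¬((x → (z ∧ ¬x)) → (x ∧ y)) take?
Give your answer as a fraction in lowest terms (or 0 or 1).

¬x = ¬3/8 = 0
z ∧ ¬x = 5/8 ∧ 0 = 0
x → (z ∧ ¬x) = 3/8 → 0 = 0
x ∧ y = 3/8 ∧ 5/8 = 3/8
(x → (z ∧ ¬x)) → (x ∧ y) = 0 → 3/8 = 1
¬((x → (z ∧ ¬x)) → (x ∧ y)) = ¬1 = 0

0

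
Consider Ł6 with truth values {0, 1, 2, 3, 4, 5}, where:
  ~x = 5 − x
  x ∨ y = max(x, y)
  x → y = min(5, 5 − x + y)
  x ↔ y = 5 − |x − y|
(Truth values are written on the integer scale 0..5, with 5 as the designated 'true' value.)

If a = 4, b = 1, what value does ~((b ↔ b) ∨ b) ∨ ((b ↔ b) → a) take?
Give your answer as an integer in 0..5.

4

b ↔ b = 1 ↔ 1 = 5
(b ↔ b) ∨ b = 5 ∨ 1 = 5
~((b ↔ b) ∨ b) = ~5 = 0
b ↔ b = 1 ↔ 1 = 5
(b ↔ b) → a = 5 → 4 = 4
~((b ↔ b) ∨ b) ∨ ((b ↔ b) → a) = 0 ∨ 4 = 4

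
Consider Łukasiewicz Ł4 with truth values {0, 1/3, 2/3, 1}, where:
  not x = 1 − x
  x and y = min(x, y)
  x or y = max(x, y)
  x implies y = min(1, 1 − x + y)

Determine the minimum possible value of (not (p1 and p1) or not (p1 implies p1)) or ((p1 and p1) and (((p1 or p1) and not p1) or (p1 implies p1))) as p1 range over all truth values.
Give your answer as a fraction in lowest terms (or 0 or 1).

2/3

Take p1 = 1/3:
p1 and p1 = 1/3 and 1/3 = 1/3
not (p1 and p1) = not 1/3 = 2/3
p1 implies p1 = 1/3 implies 1/3 = 1
not (p1 implies p1) = not 1 = 0
not (p1 and p1) or not (p1 implies p1) = 2/3 or 0 = 2/3
p1 and p1 = 1/3 and 1/3 = 1/3
p1 or p1 = 1/3 or 1/3 = 1/3
not p1 = not 1/3 = 2/3
(p1 or p1) and not p1 = 1/3 and 2/3 = 1/3
p1 implies p1 = 1/3 implies 1/3 = 1
((p1 or p1) and not p1) or (p1 implies p1) = 1/3 or 1 = 1
(p1 and p1) and (((p1 or p1) and not p1) or (p1 implies p1)) = 1/3 and 1 = 1/3
(not (p1 and p1) or not (p1 implies p1)) or ((p1 and p1) and (((p1 or p1) and not p1) or (p1 implies p1))) = 2/3 or 1/3 = 2/3
No assignment yields a value below 2/3, so this is the minimum.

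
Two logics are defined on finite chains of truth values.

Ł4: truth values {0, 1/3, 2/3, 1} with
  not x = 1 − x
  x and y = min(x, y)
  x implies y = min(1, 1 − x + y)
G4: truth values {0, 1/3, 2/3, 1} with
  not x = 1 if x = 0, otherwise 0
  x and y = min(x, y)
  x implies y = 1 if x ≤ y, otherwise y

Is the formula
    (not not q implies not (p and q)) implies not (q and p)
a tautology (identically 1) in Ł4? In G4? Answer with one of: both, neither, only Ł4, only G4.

In Ł4: at p = 1/3, q = 1/3 the value is 2/3 — not a tautology.
In G4: every assignment gives 1 — tautology.

only G4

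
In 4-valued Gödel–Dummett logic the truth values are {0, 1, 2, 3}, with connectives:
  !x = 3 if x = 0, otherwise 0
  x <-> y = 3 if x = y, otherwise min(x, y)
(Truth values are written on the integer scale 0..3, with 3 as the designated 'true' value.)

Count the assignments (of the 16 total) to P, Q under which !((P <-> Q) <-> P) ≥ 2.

P = 0, Q = 0 ↦ 3  ≥
P = 0, Q = 1 ↦ 0  <
P = 0, Q = 2 ↦ 0  <
P = 0, Q = 3 ↦ 0  <
P = 1, Q = 0 ↦ 3  ≥
P = 1, Q = 1 ↦ 0  <
P = 1, Q = 2 ↦ 0  <
P = 1, Q = 3 ↦ 0  <
P = 2, Q = 0 ↦ 3  ≥
P = 2, Q = 1 ↦ 0  <
P = 2, Q = 2 ↦ 0  <
P = 2, Q = 3 ↦ 0  <
P = 3, Q = 0 ↦ 3  ≥
P = 3, Q = 1 ↦ 0  <
P = 3, Q = 2 ↦ 0  <
P = 3, Q = 3 ↦ 0  <
So 4 of the 16 assignments meet the threshold.

4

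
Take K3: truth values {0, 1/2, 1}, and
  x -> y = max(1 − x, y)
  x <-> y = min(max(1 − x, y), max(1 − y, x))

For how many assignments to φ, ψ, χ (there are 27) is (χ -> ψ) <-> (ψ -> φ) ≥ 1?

7

value 1: 7 assignments (counts)
value 1/2: 14 assignments
value 0: 6 assignments
So 7 of the 27 assignments meet the threshold.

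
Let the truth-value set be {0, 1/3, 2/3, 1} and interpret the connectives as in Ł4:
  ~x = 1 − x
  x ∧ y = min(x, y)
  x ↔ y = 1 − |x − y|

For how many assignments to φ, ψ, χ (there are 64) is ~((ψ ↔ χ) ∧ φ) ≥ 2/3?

value 1: 22 assignments (counts)
value 2/3: 22 assignments (counts)
value 1/3: 16 assignments
value 0: 4 assignments
So 44 of the 64 assignments meet the threshold.

44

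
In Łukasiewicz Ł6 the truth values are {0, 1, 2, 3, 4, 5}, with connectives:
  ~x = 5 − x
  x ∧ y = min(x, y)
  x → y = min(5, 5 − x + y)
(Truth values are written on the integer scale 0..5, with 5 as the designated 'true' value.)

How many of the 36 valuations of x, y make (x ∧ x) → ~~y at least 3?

30

value 5: 21 assignments (counts)
value 4: 5 assignments (counts)
value 3: 4 assignments (counts)
value 2: 3 assignments
value 1: 2 assignments
value 0: 1 assignment
So 30 of the 36 assignments meet the threshold.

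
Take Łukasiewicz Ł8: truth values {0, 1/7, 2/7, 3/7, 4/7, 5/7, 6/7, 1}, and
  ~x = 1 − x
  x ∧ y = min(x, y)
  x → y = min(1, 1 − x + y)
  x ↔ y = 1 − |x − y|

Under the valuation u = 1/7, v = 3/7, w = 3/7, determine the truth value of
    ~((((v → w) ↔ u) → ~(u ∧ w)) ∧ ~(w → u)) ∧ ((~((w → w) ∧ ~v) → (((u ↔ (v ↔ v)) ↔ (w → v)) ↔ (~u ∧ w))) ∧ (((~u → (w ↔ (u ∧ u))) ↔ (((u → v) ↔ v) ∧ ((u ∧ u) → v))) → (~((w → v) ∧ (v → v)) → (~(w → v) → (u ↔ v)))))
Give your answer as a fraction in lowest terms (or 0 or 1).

5/7

v → w = 3/7 → 3/7 = 1
(v → w) ↔ u = 1 ↔ 1/7 = 1/7
u ∧ w = 1/7 ∧ 3/7 = 1/7
~(u ∧ w) = ~1/7 = 6/7
((v → w) ↔ u) → ~(u ∧ w) = 1/7 → 6/7 = 1
w → u = 3/7 → 1/7 = 5/7
~(w → u) = ~5/7 = 2/7
(((v → w) ↔ u) → ~(u ∧ w)) ∧ ~(w → u) = 1 ∧ 2/7 = 2/7
~((((v → w) ↔ u) → ~(u ∧ w)) ∧ ~(w → u)) = ~2/7 = 5/7
w → w = 3/7 → 3/7 = 1
~v = ~3/7 = 4/7
(w → w) ∧ ~v = 1 ∧ 4/7 = 4/7
~((w → w) ∧ ~v) = ~4/7 = 3/7
v ↔ v = 3/7 ↔ 3/7 = 1
u ↔ (v ↔ v) = 1/7 ↔ 1 = 1/7
w → v = 3/7 → 3/7 = 1
(u ↔ (v ↔ v)) ↔ (w → v) = 1/7 ↔ 1 = 1/7
~u = ~1/7 = 6/7
~u ∧ w = 6/7 ∧ 3/7 = 3/7
((u ↔ (v ↔ v)) ↔ (w → v)) ↔ (~u ∧ w) = 1/7 ↔ 3/7 = 5/7
~((w → w) ∧ ~v) → (((u ↔ (v ↔ v)) ↔ (w → v)) ↔ (~u ∧ w)) = 3/7 → 5/7 = 1
~u = ~1/7 = 6/7
u ∧ u = 1/7 ∧ 1/7 = 1/7
w ↔ (u ∧ u) = 3/7 ↔ 1/7 = 5/7
~u → (w ↔ (u ∧ u)) = 6/7 → 5/7 = 6/7
u → v = 1/7 → 3/7 = 1
(u → v) ↔ v = 1 ↔ 3/7 = 3/7
u ∧ u = 1/7 ∧ 1/7 = 1/7
(u ∧ u) → v = 1/7 → 3/7 = 1
((u → v) ↔ v) ∧ ((u ∧ u) → v) = 3/7 ∧ 1 = 3/7
(~u → (w ↔ (u ∧ u))) ↔ (((u → v) ↔ v) ∧ ((u ∧ u) → v)) = 6/7 ↔ 3/7 = 4/7
w → v = 3/7 → 3/7 = 1
v → v = 3/7 → 3/7 = 1
(w → v) ∧ (v → v) = 1 ∧ 1 = 1
~((w → v) ∧ (v → v)) = ~1 = 0
w → v = 3/7 → 3/7 = 1
~(w → v) = ~1 = 0
u ↔ v = 1/7 ↔ 3/7 = 5/7
~(w → v) → (u ↔ v) = 0 → 5/7 = 1
~((w → v) ∧ (v → v)) → (~(w → v) → (u ↔ v)) = 0 → 1 = 1
((~u → (w ↔ (u ∧ u))) ↔ (((u → v) ↔ v) ∧ ((u ∧ u) → v))) → (~((w → v) ∧ (v → v)) → (~(w → v) → (u ↔ v))) = 4/7 → 1 = 1
(~((w → w) ∧ ~v) → (((u ↔ (v ↔ v)) ↔ (w → v)) ↔ (~u ∧ w))) ∧ (((~u → (w ↔ (u ∧ u))) ↔ (((u → v) ↔ v) ∧ ((u ∧ u) → v))) → (~((w → v) ∧ (v → v)) → (~(w → v) → (u ↔ v)))) = 1 ∧ 1 = 1
~((((v → w) ↔ u) → ~(u ∧ w)) ∧ ~(w → u)) ∧ ((~((w → w) ∧ ~v) → (((u ↔ (v ↔ v)) ↔ (w → v)) ↔ (~u ∧ w))) ∧ (((~u → (w ↔ (u ∧ u))) ↔ (((u → v) ↔ v) ∧ ((u ∧ u) → v))) → (~((w → v) ∧ (v → v)) → (~(w → v) → (u ↔ v))))) = 5/7 ∧ 1 = 5/7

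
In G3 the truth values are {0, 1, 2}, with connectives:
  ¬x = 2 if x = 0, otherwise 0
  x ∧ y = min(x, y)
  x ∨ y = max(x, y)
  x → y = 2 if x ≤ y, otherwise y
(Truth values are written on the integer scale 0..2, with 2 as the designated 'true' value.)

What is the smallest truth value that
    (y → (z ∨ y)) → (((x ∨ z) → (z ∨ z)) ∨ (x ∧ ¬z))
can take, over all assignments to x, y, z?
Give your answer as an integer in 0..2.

Take x = 1, y = 0, z = 0:
z ∨ y = 0 ∨ 0 = 0
y → (z ∨ y) = 0 → 0 = 2
x ∨ z = 1 ∨ 0 = 1
z ∨ z = 0 ∨ 0 = 0
(x ∨ z) → (z ∨ z) = 1 → 0 = 0
¬z = ¬0 = 2
x ∧ ¬z = 1 ∧ 2 = 1
((x ∨ z) → (z ∨ z)) ∨ (x ∧ ¬z) = 0 ∨ 1 = 1
(y → (z ∨ y)) → (((x ∨ z) → (z ∨ z)) ∨ (x ∧ ¬z)) = 2 → 1 = 1
No assignment yields a value below 1, so this is the minimum.

1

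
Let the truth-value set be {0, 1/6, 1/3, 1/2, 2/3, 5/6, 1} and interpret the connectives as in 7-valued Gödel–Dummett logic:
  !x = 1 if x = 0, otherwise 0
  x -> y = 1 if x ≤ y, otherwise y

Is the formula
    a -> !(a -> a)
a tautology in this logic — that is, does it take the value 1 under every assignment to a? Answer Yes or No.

Counterexample: take a = 1/6.
a -> a = 1/6 -> 1/6 = 1
!(a -> a) = !1 = 0
a -> !(a -> a) = 1/6 -> 0 = 0
This gives 0 ≠ 1.

No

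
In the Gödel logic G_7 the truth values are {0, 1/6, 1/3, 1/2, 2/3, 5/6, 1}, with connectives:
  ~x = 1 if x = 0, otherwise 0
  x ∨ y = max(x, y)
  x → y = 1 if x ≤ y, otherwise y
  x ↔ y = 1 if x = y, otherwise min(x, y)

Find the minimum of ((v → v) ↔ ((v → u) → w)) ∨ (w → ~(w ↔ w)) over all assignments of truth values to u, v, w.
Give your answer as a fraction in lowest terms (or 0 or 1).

1/6

Take u = 0, v = 0, w = 1/6:
v → v = 0 → 0 = 1
v → u = 0 → 0 = 1
(v → u) → w = 1 → 1/6 = 1/6
(v → v) ↔ ((v → u) → w) = 1 ↔ 1/6 = 1/6
w ↔ w = 1/6 ↔ 1/6 = 1
~(w ↔ w) = ~1 = 0
w → ~(w ↔ w) = 1/6 → 0 = 0
((v → v) ↔ ((v → u) → w)) ∨ (w → ~(w ↔ w)) = 1/6 ∨ 0 = 1/6
No assignment yields a value below 1/6, so this is the minimum.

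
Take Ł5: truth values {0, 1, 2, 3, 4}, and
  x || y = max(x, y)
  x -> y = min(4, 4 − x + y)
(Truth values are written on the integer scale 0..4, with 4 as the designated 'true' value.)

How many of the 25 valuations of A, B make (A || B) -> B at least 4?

15

value 4: 15 assignments (counts)
value 3: 4 assignments
value 2: 3 assignments
value 1: 2 assignments
value 0: 1 assignment
So 15 of the 25 assignments meet the threshold.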